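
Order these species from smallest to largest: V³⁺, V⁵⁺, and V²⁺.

For a single element, ionic radius drops as positive charge rises — V⁵⁺ < V²⁺.

V⁵⁺ < V³⁺ < V²⁺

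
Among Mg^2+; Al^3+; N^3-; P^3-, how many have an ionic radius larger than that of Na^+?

Tabulating Z and e⁻: Al^3+ (Z=13, 10 e⁻), Mg^2+ (Z=12, 10 e⁻), Na^+ (Z=11, 10 e⁻), N^3- (Z=7, 10 e⁻), P^3- (Z=15, 18 e⁻). Al^3+ < Mg^2+ (both 10 e⁻, Z=13>12); Mg^2+ < Na^+ (both 10 e⁻, Z=12>11); Na^+ < N^3- (isoelectronic, higher Z=11 is smaller); N^3- < P^3- (same group, 1 shell fewer).
Ordering all of them (including Na^+) by radius gives Al^3+ < Mg^2+ < Na^+ < N^3- < P^3-. That's 2.

2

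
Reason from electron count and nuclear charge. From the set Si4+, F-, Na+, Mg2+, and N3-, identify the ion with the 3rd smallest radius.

Isoelectronic series (10 e⁻ each). Size is set by nuclear charge: more protons means a smaller ion. Si4+ (Z=14), Mg2+ (Z=12), Na+ (Z=11), F- (Z=9), N3- (Z=7).
Ordering: Si4+ < Mg2+ < Na+ < F- < N3-. The 3rd smallest is Na+.

Na+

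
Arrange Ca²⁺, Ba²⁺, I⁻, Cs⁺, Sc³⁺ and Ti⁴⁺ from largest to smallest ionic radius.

I⁻ > Cs⁺ > Ba²⁺ > Ca²⁺ > Sc³⁺ > Ti⁴⁺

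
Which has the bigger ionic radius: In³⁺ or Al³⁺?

Same group, same charge. Going down the group adds an extra shell of electrons, so the ion gets larger: Al³⁺ is highest in the group and smallest.

In³⁺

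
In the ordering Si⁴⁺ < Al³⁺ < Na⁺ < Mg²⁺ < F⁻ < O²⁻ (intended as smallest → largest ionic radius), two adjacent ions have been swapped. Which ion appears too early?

The pair Na⁺, Mg²⁺ is the wrong way round — they are isoelectronic (10 e⁻) and Mg has more protons than Na (12 vs 11), making Mg²⁺ smaller. All other adjacent pairs agree with periodic trends, so Na⁺ is the misplaced ion.

Na⁺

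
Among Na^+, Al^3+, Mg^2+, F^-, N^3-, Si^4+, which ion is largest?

N^3-

All of these have 10 electrons (isoelectronic). With the same electron cloud, the ion with the most protons pulls it in tightest. Nuclear charges: Si^4+ (Z=14), Al^3+ (Z=13), Mg^2+ (Z=12), Na^+ (Z=11), F^- (Z=9), N^3- (Z=7). Highest Z is smallest.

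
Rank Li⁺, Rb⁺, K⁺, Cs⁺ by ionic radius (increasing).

Li⁺ < K⁺ < Rb⁺ < Cs⁺

Same group, same charge. Going down the group adds an extra shell of electrons, so the ion gets larger: Li⁺ is highest in the group and smallest.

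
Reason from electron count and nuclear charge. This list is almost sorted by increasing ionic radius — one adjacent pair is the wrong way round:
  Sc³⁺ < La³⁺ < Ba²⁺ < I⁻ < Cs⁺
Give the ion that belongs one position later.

I⁻

The pair I⁻, Cs⁺ is the wrong way round — Cs⁺ and I⁻ share 54 electrons; the higher nuclear charge on Cs (Z=55) contracts it more, so Cs⁺ < I⁻. All other adjacent pairs agree with periodic trends, so I⁻ is the misplaced ion.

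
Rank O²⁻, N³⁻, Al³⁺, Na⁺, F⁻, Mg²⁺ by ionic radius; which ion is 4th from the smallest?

F⁻

All of these have 10 electrons (isoelectronic). With the same electron cloud, the ion with the most protons pulls it in tightest. Nuclear charges: Al³⁺ (Z=13), Mg²⁺ (Z=12), Na⁺ (Z=11), F⁻ (Z=9), O²⁻ (Z=8), N³⁻ (Z=7). Highest Z is smallest.
Full ascending order: Al³⁺ < Mg²⁺ < Na⁺ < F⁻ < O²⁻ < N³⁻. Counting from the smallest, position 4 is F⁻.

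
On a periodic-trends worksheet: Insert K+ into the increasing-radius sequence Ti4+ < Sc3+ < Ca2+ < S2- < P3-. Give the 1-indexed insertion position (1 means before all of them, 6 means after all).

Isoelectronic series (18 e⁻ each). Size is set by nuclear charge: more protons means a smaller ion. Ti4+ (Z=22), Sc3+ (Z=21), Ca2+ (Z=20), K+ (Z=19), S2- (Z=16), P3- (Z=15).
Putting K+ in gives Ti4+ < Sc3+ < Ca2+ < K+ < S2- < P3-; it lands at slot 4.

4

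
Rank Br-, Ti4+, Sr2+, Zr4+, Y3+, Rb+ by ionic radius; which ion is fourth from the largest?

First list Z and electron count for each: Ti4+ has 18 e⁻ (Z=22), Zr4+ has 36 e⁻ (Z=40), Y3+ has 36 e⁻ (Z=39), Sr2+ has 36 e⁻ (Z=38), Rb+ has 36 e⁻ (Z=37), Br- has 36 e⁻ (Z=35). Ti4+ < Zr4+ (same group, period 4 vs 5); Zr4+ < Y3+ (both 36 e⁻, Z=40>39); Y3+ < Sr2+ (both 36 e⁻, Z=39>38); Sr2+ < Rb+ (both 36 e⁻, Z=38>37); Rb+ < Br- (both 36 e⁻, Z=37>35).
Full ascending order: Ti4+ < Zr4+ < Y3+ < Sr2+ < Rb+ < Br-. Counting from the largest, position 4 is Y3+.

Y3+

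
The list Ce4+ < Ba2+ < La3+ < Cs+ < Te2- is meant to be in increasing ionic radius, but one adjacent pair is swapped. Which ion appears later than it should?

La3+

Scanning neighbour by neighbour, only Ba2+/La3+ violates a trend: they are isoelectronic (54 e⁻) and La has more protons than Ba (57 vs 56), making La3+ smaller. That makes La3+ the one sitting a position late relative to where it belongs.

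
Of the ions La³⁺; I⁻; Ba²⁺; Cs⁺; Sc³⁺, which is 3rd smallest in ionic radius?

Electron counts and nuclear charges: Sc³⁺: 18 e⁻, Z=21, La³⁺: 54 e⁻, Z=57, Ba²⁺: 54 e⁻, Z=56, Cs⁺: 54 e⁻, Z=55, I⁻: 54 e⁻, Z=53. Sc³⁺ < La³⁺ (same group, 2 shells fewer); La³⁺ < Ba²⁺ (both 54 e⁻, Z=57>56); Ba²⁺ < Cs⁺ (both 54 e⁻, Z=56>55); Cs⁺ < I⁻ (isoelectronic, higher Z=55 is smaller).
That gives Sc³⁺ < La³⁺ < Ba²⁺ < Cs⁺ < I⁻. From the smallest end, number 3 is Ba²⁺.

Ba²⁺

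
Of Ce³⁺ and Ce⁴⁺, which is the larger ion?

Same element, different charge: the more highly charged cation has fewer electrons and a greater effective nuclear charge per electron, making Ce⁴⁺ the smallest.

Ce³⁺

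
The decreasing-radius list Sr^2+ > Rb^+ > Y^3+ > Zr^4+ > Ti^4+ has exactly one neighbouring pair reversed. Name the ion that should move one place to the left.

Rb^+

Scanning neighbour by neighbour, only Sr^2+/Rb^+ violates a trend: Sr^2+ and Rb^+ share 36 electrons; the higher nuclear charge on Sr (Z=38) contracts it more, so Sr^2+ < Rb^+. That makes Rb^+ the one sitting a position late relative to where it belongs.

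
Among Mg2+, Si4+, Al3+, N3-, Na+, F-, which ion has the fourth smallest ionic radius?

Na+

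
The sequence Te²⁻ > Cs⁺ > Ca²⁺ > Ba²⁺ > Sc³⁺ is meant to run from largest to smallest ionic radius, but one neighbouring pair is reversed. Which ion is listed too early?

The pair Ca²⁺, Ba²⁺ is the wrong way round — Ca²⁺ and Ba²⁺ are in one column with the same charge; the lighter period-4 ion has 2 fewer shells and is smaller. All other adjacent pairs agree with periodic trends, so Ca²⁺ is the misplaced ion.

Ca²⁺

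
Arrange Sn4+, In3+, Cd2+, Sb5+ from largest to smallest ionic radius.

All of these have 46 electrons (isoelectronic). With the same electron cloud, the ion with the most protons pulls it in tightest. Nuclear charges: Sb5+ (Z=51), Sn4+ (Z=50), In3+ (Z=49), Cd2+ (Z=48). Highest Z is smallest.

Cd2+ > In3+ > Sn4+ > Sb5+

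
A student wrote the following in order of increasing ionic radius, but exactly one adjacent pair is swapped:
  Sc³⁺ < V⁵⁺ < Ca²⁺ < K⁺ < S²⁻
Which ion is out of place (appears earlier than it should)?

Compare adjacent ions: V⁵⁺ and Sc³⁺ share 18 electrons; the higher nuclear charge on V (Z=23) contracts it more, so V⁵⁺ < Sc³⁺ — yet in this increasing list Sc³⁺ sits before V⁵⁺. Nothing else is reversed, so Sc³⁺ should move one place to the right.

Sc³⁺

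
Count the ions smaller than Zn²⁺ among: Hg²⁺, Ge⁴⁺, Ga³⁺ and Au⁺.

2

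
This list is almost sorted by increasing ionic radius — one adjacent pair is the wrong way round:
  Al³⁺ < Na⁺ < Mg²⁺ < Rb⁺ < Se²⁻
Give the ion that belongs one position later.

Na⁺

Scanning neighbour by neighbour, only Na⁺/Mg²⁺ violates a trend: both have 10 electrons but Z(Mg)=12 > Z(Na)=11, so Mg²⁺ should be the smaller of the two. That makes Na⁺ the one sitting a position early relative to where it belongs.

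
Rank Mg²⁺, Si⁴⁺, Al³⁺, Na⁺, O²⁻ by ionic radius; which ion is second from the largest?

Isoelectronic series (10 e⁻ each). Size is set by nuclear charge: more protons means a smaller ion. Si⁴⁺ (Z=14), Al³⁺ (Z=13), Mg²⁺ (Z=12), Na⁺ (Z=11), O²⁻ (Z=8).
Full ascending order: Si⁴⁺ < Al³⁺ < Mg²⁺ < Na⁺ < O²⁻. Counting from the largest, position 2 is Na⁺.

Na⁺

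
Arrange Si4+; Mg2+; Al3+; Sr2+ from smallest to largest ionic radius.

Si4+ < Al3+ < Mg2+ < Sr2+

First list Z and electron count for each: Si4+ has 10 e⁻ (Z=14), Al3+ has 10 e⁻ (Z=13), Mg2+ has 10 e⁻ (Z=12), Sr2+ has 36 e⁻ (Z=38). Si4+ < Al3+ (isoelectronic, higher Z=14 is smaller); Al3+ < Mg2+ (both 10 e⁻, Z=13>12); Mg2+ < Sr2+ (same group, period 3 vs 5).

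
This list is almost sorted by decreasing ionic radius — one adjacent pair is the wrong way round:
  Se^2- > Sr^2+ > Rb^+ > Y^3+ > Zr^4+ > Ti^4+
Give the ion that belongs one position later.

Sr^2+

The pair Sr^2+, Rb^+ is the wrong way round — Sr^2+ and Rb^+ share 36 electrons; the higher nuclear charge on Sr (Z=38) contracts it more, so Sr^2+ < Rb^+. All other adjacent pairs agree with periodic trends, so Sr^2+ is the misplaced ion.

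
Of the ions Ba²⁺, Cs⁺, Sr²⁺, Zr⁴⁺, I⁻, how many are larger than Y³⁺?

First list Z and electron count for each: Zr⁴⁺ has 36 e⁻ (Z=40), Y³⁺ has 36 e⁻ (Z=39), Sr²⁺ has 36 e⁻ (Z=38), Ba²⁺ has 54 e⁻ (Z=56), Cs⁺ has 54 e⁻ (Z=55), I⁻ has 54 e⁻ (Z=53). Zr⁴⁺ < Y³⁺ (isoelectronic, higher Z=40 is smaller); Y³⁺ < Sr²⁺ (both 36 e⁻, Z=39>38); Sr²⁺ < Ba²⁺ (same group, period 5 vs 6); Ba²⁺ < Cs⁺ (isoelectronic, higher Z=56 is smaller); Cs⁺ < I⁻ (isoelectronic, higher Z=55 is smaller).
Ordering all of them (including Y³⁺) by radius gives Zr⁴⁺ < Y³⁺ < Sr²⁺ < Ba²⁺ < Cs⁺ < I⁻. So 4 are larger.

4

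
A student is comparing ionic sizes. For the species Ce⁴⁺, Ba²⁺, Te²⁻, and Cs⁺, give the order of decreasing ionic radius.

Each ion has 54 electrons. The ranking follows nuclear charge in reverse — greater Z gives a smaller radius. Ce⁴⁺ (Z=58), Ba²⁺ (Z=56), Cs⁺ (Z=55), Te²⁻ (Z=52).

Te²⁻ > Cs⁺ > Ba²⁺ > Ce⁴⁺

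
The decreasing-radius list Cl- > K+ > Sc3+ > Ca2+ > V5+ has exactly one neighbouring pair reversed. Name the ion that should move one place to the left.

Check each adjacent pair. Sc3+ and Ca2+ are reversed: Sc3+ and Ca2+ share 18 electrons; the higher nuclear charge on Sc (Z=21) contracts it more, so Sc3+ < Ca2+. No other neighbouring pair contradicts the periodic trends, so Ca2+ is the ion listed too late.

Ca2+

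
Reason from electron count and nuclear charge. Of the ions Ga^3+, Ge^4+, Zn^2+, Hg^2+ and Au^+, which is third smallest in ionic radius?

Electron counts and nuclear charges: Ge^4+ (Z=32, 28 e⁻), Ga^3+ (Z=31, 28 e⁻), Zn^2+ (Z=30, 28 e⁻), Hg^2+ (Z=80, 78 e⁻), Au^+ (Z=79, 78 e⁻). Ge^4+ < Ga^3+ (isoelectronic, higher Z=32 is smaller); Ga^3+ < Zn^2+ (isoelectronic, higher Z=31 is smaller); Zn^2+ < Hg^2+ (same group, 2 shells fewer); Hg^2+ < Au^+ (both 78 e⁻, Z=80>79).
That gives Ge^4+ < Ga^3+ < Zn^2+ < Hg^2+ < Au^+. From the smallest end, number 3 is Zn^2+.

Zn^2+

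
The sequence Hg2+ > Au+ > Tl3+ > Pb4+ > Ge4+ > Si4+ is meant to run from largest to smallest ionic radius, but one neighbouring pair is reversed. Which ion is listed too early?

Hg2+

The pair Hg2+, Au+ is the wrong way round — both have 78 electrons but Z(Hg)=80 > Z(Au)=79, so Hg2+ should be the smaller of the two. All other adjacent pairs agree with periodic trends, so Hg2+ is the misplaced ion.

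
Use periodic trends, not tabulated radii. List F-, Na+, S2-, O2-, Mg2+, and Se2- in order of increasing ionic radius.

Tabulating Z and e⁻: Mg2+ has 10 e⁻ (Z=12), Na+ has 10 e⁻ (Z=11), F- has 10 e⁻ (Z=9), O2- has 10 e⁻ (Z=8), S2- has 18 e⁻ (Z=16), Se2- has 36 e⁻ (Z=34). Mg2+ < Na+ (both 10 e⁻, Z=12>11); Na+ < F- (both 10 e⁻, Z=11>9); F- < O2- (both 10 e⁻, Z=9>8); O2- < S2- (same group, period 2 vs 3); S2- < Se2- (same group, period 3 vs 4).

Mg2+ < Na+ < F- < O2- < S2- < Se2-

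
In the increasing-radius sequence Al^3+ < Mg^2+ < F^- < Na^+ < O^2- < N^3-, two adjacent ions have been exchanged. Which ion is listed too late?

Na^+

The pair F^-, Na^+ is the wrong way round — both have 10 electrons but Z(Na)=11 > Z(F)=9, so Na^+ should be the smaller of the two. All other adjacent pairs agree with periodic trends, so Na^+ is the misplaced ion.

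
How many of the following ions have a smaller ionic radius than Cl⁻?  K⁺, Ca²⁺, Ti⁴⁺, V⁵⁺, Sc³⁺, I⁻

Tabulating Z and e⁻: V⁵⁺ (Z=23, 18 e⁻), Ti⁴⁺ (Z=22, 18 e⁻), Sc³⁺ (Z=21, 18 e⁻), Ca²⁺ (Z=20, 18 e⁻), K⁺ (Z=19, 18 e⁻), Cl⁻ (Z=17, 18 e⁻), I⁻ (Z=53, 54 e⁻). V⁵⁺ < Ti⁴⁺ (isoelectronic, higher Z=23 is smaller); Ti⁴⁺ < Sc³⁺ (both 18 e⁻, Z=22>21); Sc³⁺ < Ca²⁺ (both 18 e⁻, Z=21>20); Ca²⁺ < K⁺ (both 18 e⁻, Z=20>19); K⁺ < Cl⁻ (isoelectronic, higher Z=19 is smaller); Cl⁻ < I⁻ (same group, period 3 vs 5).
Relative to Cl⁻, the ions that are smaller are V⁵⁺, Ti⁴⁺, Sc³⁺, Ca²⁺, K⁺. That's 5.

5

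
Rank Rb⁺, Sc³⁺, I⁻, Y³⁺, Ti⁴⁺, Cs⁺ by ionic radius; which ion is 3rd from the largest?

Rb⁺

Electron counts and nuclear charges: Ti⁴⁺ has 18 e⁻ (Z=22), Sc³⁺ has 18 e⁻ (Z=21), Y³⁺ has 36 e⁻ (Z=39), Rb⁺ has 36 e⁻ (Z=37), Cs⁺ has 54 e⁻ (Z=55), I⁻ has 54 e⁻ (Z=53). Ti⁴⁺ < Sc³⁺ (both 18 e⁻, Z=22>21); Sc³⁺ < Y³⁺ (same group, period 4 vs 5); Y³⁺ < Rb⁺ (both 36 e⁻, Z=39>37); Rb⁺ < Cs⁺ (same group, period 5 vs 6); Cs⁺ < I⁻ (both 54 e⁻, Z=55>53).
Full ascending order: Ti⁴⁺ < Sc³⁺ < Y³⁺ < Rb⁺ < Cs⁺ < I⁻. Counting from the largest, position 3 is Rb⁺.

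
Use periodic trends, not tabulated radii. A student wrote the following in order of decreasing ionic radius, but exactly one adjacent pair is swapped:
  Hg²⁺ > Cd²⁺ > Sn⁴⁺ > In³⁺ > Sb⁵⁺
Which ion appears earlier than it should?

Compare adjacent ions: both have 46 electrons but Z(Sn)=50 > Z(In)=49, so Sn⁴⁺ should be the smaller of the two — yet in this decreasing list Sn⁴⁺ sits before In³⁺. Nothing else is reversed, so Sn⁴⁺ should move one place to the right.

Sn⁴⁺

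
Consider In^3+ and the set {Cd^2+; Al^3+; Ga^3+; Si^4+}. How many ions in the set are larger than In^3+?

Electron counts and nuclear charges: Si^4+: 10 e⁻, Z=14, Al^3+: 10 e⁻, Z=13, Ga^3+: 28 e⁻, Z=31, In^3+: 46 e⁻, Z=49, Cd^2+: 46 e⁻, Z=48. Si^4+ < Al^3+ (isoelectronic, higher Z=14 is smaller); Al^3+ < Ga^3+ (same group, period 3 vs 4); Ga^3+ < In^3+ (same group, period 4 vs 5); In^3+ < Cd^2+ (isoelectronic, higher Z=49 is smaller).
Relative to In^3+, the ions that are larger are Cd^2+. Count: 1.

1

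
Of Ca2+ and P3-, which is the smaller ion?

Ca2+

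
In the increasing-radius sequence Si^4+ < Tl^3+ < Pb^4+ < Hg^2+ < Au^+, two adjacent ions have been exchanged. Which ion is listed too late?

Pb^4+

Compare adjacent ions: Pb^4+ and Tl^3+ share 78 electrons; the higher nuclear charge on Pb (Z=82) contracts it more, so Pb^4+ < Tl^3+ — yet in this increasing list Tl^3+ sits before Pb^4+. Nothing else is reversed, so Pb^4+ should move one place to the left.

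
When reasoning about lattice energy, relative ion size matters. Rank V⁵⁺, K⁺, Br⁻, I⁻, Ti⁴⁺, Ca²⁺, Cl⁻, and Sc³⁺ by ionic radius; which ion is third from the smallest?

Sc³⁺

Electron counts and nuclear charges: V⁵⁺ (Z=23, 18 e⁻), Ti⁴⁺ (Z=22, 18 e⁻), Sc³⁺ (Z=21, 18 e⁻), Ca²⁺ (Z=20, 18 e⁻), K⁺ (Z=19, 18 e⁻), Cl⁻ (Z=17, 18 e⁻), Br⁻ (Z=35, 36 e⁻), I⁻ (Z=53, 54 e⁻). V⁵⁺ < Ti⁴⁺ (isoelectronic, higher Z=23 is smaller); Ti⁴⁺ < Sc³⁺ (both 18 e⁻, Z=22>21); Sc³⁺ < Ca²⁺ (isoelectronic, higher Z=21 is smaller); Ca²⁺ < K⁺ (both 18 e⁻, Z=20>19); K⁺ < Cl⁻ (both 18 e⁻, Z=19>17); Cl⁻ < Br⁻ (same group, 1 shell fewer); Br⁻ < I⁻ (same group, 1 shell fewer).
Full ascending order: V⁵⁺ < Ti⁴⁺ < Sc³⁺ < Ca²⁺ < K⁺ < Cl⁻ < Br⁻ < I⁻. Counting from the smallest, position 3 is Sc³⁺.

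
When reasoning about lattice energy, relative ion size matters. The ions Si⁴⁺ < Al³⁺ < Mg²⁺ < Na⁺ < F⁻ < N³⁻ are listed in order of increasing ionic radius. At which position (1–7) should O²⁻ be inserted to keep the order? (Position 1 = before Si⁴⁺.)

All of these have 10 electrons (isoelectronic). With the same electron cloud, the ion with the most protons pulls it in tightest. Nuclear charges: Si⁴⁺ (Z=14), Al³⁺ (Z=13), Mg²⁺ (Z=12), Na⁺ (Z=11), F⁻ (Z=9), O²⁻ (Z=8), N³⁻ (Z=7). Highest Z is smallest.
With O²⁻ included the full order is Si⁴⁺ < Al³⁺ < Mg²⁺ < Na⁺ < F⁻ < O²⁻ < N³⁻, so it takes position 6.

6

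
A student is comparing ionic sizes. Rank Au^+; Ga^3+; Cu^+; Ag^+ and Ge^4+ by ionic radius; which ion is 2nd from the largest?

Ge^4+ has 28 e⁻ (Z=32), Ga^3+ has 28 e⁻ (Z=31), Cu^+ has 28 e⁻ (Z=29), Ag^+ has 46 e⁻ (Z=47), Au^+ has 78 e⁻ (Z=79). Ge^4+ < Ga^3+ (both 28 e⁻, Z=32>31); Ga^3+ < Cu^+ (both 28 e⁻, Z=31>29); Cu^+ < Ag^+ (same group, period 4 vs 5); Ag^+ < Au^+ (same group, period 5 vs 6).
Full ascending order: Ge^4+ < Ga^3+ < Cu^+ < Ag^+ < Au^+. Counting from the largest, position 2 is Ag^+.

Ag^+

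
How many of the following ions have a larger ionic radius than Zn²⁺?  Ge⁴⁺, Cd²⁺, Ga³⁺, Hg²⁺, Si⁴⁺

Work out protons and electrons: Si⁴⁺ has 10 e⁻ (Z=14), Ge⁴⁺ has 28 e⁻ (Z=32), Ga³⁺ has 28 e⁻ (Z=31), Zn²⁺ has 28 e⁻ (Z=30), Cd²⁺ has 46 e⁻ (Z=48), Hg²⁺ has 78 e⁻ (Z=80). Si⁴⁺ < Ge⁴⁺ (same group, period 3 vs 4); Ge⁴⁺ < Ga³⁺ (both 28 e⁻, Z=32>31); Ga³⁺ < Zn²⁺ (both 28 e⁻, Z=31>30); Zn²⁺ < Cd²⁺ (same group, 1 shell fewer); Cd²⁺ < Hg²⁺ (same group, period 5 vs 6).
Relative to Zn²⁺, the ions that are larger are Cd²⁺, Hg²⁺. So 2 are larger.

2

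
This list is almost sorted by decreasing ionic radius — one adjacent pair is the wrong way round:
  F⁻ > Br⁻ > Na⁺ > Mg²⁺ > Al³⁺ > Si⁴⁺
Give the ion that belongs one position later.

F⁻

Scanning neighbour by neighbour, only F⁻/Br⁻ violates a trend: F⁻ and Br⁻ are in one column with the same charge; the lighter period-2 ion has 2 fewer shells and is smaller. That makes F⁻ the one sitting a position early relative to where it belongs.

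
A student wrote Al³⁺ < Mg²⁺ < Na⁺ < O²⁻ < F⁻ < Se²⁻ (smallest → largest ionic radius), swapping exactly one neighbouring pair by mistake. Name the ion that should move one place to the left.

F⁻

The pair O²⁻, F⁻ is the wrong way round — both have 10 electrons but Z(F)=9 > Z(O)=8, so F⁻ should be the smaller of the two. All other adjacent pairs agree with periodic trends, so F⁻ is the misplaced ion.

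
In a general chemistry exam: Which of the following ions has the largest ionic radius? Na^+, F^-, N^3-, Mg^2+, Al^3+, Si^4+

Isoelectronic series (10 e⁻ each). Size is set by nuclear charge: more protons means a smaller ion. Si^4+ (Z=14), Al^3+ (Z=13), Mg^2+ (Z=12), Na^+ (Z=11), F^- (Z=9), N^3- (Z=7).

N^3-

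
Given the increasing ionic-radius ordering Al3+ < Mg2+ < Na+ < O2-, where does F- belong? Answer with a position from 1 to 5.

These species are isoelectronic with 10 electrons. The only difference is the number of protons: Al3+ (Z=13), Mg2+ (Z=12), Na+ (Z=11), F- (Z=9), O2- (Z=8). The strongest nuclear pull (Al3+) gives the smallest ion.
With F- included the full order is Al3+ < Mg2+ < Na+ < F- < O2-, so it takes position 4.

4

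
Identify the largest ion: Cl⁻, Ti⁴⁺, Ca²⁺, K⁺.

All of these have 18 electrons (isoelectronic). With the same electron cloud, the ion with the most protons pulls it in tightest. Nuclear charges: Ti⁴⁺ (Z=22), Ca²⁺ (Z=20), K⁺ (Z=19), Cl⁻ (Z=17). Highest Z is smallest.

Cl⁻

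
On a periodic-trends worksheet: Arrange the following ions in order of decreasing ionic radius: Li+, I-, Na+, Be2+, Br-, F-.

Work out protons and electrons: Be2+ (Z=4, 2 e⁻), Li+ (Z=3, 2 e⁻), Na+ (Z=11, 10 e⁻), F- (Z=9, 10 e⁻), Br- (Z=35, 36 e⁻), I- (Z=53, 54 e⁻). Be2+ < Li+ (both 2 e⁻, Z=4>3); Li+ < Na+ (same group, 1 shell fewer); Na+ < F- (both 10 e⁻, Z=11>9); F- < Br- (same group, 2 shells fewer); Br- < I- (same group, 1 shell fewer).

I- > Br- > F- > Na+ > Li+ > Be2+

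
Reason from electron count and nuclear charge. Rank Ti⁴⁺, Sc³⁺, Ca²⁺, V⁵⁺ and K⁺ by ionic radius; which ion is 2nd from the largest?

Ca²⁺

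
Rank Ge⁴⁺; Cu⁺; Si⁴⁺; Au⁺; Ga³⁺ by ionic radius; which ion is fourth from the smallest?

Tabulating Z and e⁻: Si⁴⁺ (Z=14, 10 e⁻), Ge⁴⁺ (Z=32, 28 e⁻), Ga³⁺ (Z=31, 28 e⁻), Cu⁺ (Z=29, 28 e⁻), Au⁺ (Z=79, 78 e⁻). Si⁴⁺ < Ge⁴⁺ (same group, period 3 vs 4); Ge⁴⁺ < Ga³⁺ (both 28 e⁻, Z=32>31); Ga³⁺ < Cu⁺ (isoelectronic, higher Z=31 is smaller); Cu⁺ < Au⁺ (same group, period 4 vs 6).
That gives Si⁴⁺ < Ge⁴⁺ < Ga³⁺ < Cu⁺ < Au⁺. From the smallest end, number 4 is Cu⁺.

Cu⁺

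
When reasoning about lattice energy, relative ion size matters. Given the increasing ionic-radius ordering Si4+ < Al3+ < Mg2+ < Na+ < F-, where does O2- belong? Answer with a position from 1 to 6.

All of these have 10 electrons (isoelectronic). With the same electron cloud, the ion with the most protons pulls it in tightest. Nuclear charges: Si4+ (Z=14), Al3+ (Z=13), Mg2+ (Z=12), Na+ (Z=11), F- (Z=9), O2- (Z=8). Highest Z is smallest.
The complete sequence is Si4+ < Al3+ < Mg2+ < Na+ < F- < O2-. O2- sits at position 6.

6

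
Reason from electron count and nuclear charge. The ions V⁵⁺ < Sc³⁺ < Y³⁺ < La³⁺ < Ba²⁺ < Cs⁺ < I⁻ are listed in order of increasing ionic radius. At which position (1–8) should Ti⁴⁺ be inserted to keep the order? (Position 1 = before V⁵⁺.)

First list Z and electron count for each: V⁵⁺ has 18 e⁻ (Z=23), Ti⁴⁺ has 18 e⁻ (Z=22), Sc³⁺ has 18 e⁻ (Z=21), Y³⁺ has 36 e⁻ (Z=39), La³⁺ has 54 e⁻ (Z=57), Ba²⁺ has 54 e⁻ (Z=56), Cs⁺ has 54 e⁻ (Z=55), I⁻ has 54 e⁻ (Z=53). V⁵⁺ < Ti⁴⁺ (both 18 e⁻, Z=23>22); Ti⁴⁺ < Sc³⁺ (both 18 e⁻, Z=22>21); Sc³⁺ < Y³⁺ (same group, 1 shell fewer); Y³⁺ < La³⁺ (same group, period 5 vs 6); La³⁺ < Ba²⁺ (both 54 e⁻, Z=57>56); Ba²⁺ < Cs⁺ (both 54 e⁻, Z=56>55); Cs⁺ < I⁻ (both 54 e⁻, Z=55>53).
Merged order: V⁵⁺ < Ti⁴⁺ < Sc³⁺ < Y³⁺ < La³⁺ < Ba²⁺ < Cs⁺ < I⁻ — Ti⁴⁺ is number 2.

2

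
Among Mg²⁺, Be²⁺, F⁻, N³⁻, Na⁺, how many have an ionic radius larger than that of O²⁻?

First list Z and electron count for each: Be²⁺: 2 e⁻, Z=4, Mg²⁺: 10 e⁻, Z=12, Na⁺: 10 e⁻, Z=11, F⁻: 10 e⁻, Z=9, O²⁻: 10 e⁻, Z=8, N³⁻: 10 e⁻, Z=7. Be²⁺ < Mg²⁺ (same group, period 2 vs 3); Mg²⁺ < Na⁺ (isoelectronic, higher Z=12 is smaller); Na⁺ < F⁻ (isoelectronic, higher Z=11 is smaller); F⁻ < O²⁻ (isoelectronic, higher Z=9 is smaller); O²⁻ < N³⁻ (isoelectronic, higher Z=8 is smaller).
Ordering all of them (including O²⁻) by radius gives Be²⁺ < Mg²⁺ < Na⁺ < F⁻ < O²⁻ < N³⁻. That's 1.

1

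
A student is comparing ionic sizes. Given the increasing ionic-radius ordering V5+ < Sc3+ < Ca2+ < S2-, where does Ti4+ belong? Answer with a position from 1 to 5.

Isoelectronic series (18 e⁻ each). Size is set by nuclear charge: more protons means a smaller ion. V5+ (Z=23), Ti4+ (Z=22), Sc3+ (Z=21), Ca2+ (Z=20), S2- (Z=16).
Putting Ti4+ in gives V5+ < Ti4+ < Sc3+ < Ca2+ < S2-; it lands at slot 2.

2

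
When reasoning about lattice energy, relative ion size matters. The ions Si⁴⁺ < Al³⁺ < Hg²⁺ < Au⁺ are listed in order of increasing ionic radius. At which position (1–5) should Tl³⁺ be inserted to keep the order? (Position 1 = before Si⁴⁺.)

Tabulating Z and e⁻: Si⁴⁺ (Z=14, 10 e⁻), Al³⁺ (Z=13, 10 e⁻), Tl³⁺ (Z=81, 78 e⁻), Hg²⁺ (Z=80, 78 e⁻), Au⁺ (Z=79, 78 e⁻). Si⁴⁺ < Al³⁺ (both 10 e⁻, Z=14>13); Al³⁺ < Tl³⁺ (same group, period 3 vs 6); Tl³⁺ < Hg²⁺ (both 78 e⁻, Z=81>80); Hg²⁺ < Au⁺ (isoelectronic, higher Z=80 is smaller).
The complete sequence is Si⁴⁺ < Al³⁺ < Tl³⁺ < Hg²⁺ < Au⁺. Tl³⁺ sits at position 3.

3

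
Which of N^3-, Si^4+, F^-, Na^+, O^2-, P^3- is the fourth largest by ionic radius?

F^-

Electron counts and nuclear charges: Si^4+ (Z=14, 10 e⁻), Na^+ (Z=11, 10 e⁻), F^- (Z=9, 10 e⁻), O^2- (Z=8, 10 e⁻), N^3- (Z=7, 10 e⁻), P^3- (Z=15, 18 e⁻). Si^4+ < Na^+ (isoelectronic, higher Z=14 is smaller); Na^+ < F^- (isoelectronic, higher Z=11 is smaller); F^- < O^2- (isoelectronic, higher Z=9 is smaller); O^2- < N^3- (both 10 e⁻, Z=8>7); N^3- < P^3- (same group, 1 shell fewer).
Full ascending order: Si^4+ < Na^+ < F^- < O^2- < N^3- < P^3-. Counting from the largest, position 4 is F^-.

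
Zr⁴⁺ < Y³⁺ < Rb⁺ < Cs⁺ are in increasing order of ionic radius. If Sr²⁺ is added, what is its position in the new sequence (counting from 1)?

Tabulating Z and e⁻: Zr⁴⁺ has 36 e⁻ (Z=40), Y³⁺ has 36 e⁻ (Z=39), Sr²⁺ has 36 e⁻ (Z=38), Rb⁺ has 36 e⁻ (Z=37), Cs⁺ has 54 e⁻ (Z=55). Zr⁴⁺ < Y³⁺ (both 36 e⁻, Z=40>39); Y³⁺ < Sr²⁺ (both 36 e⁻, Z=39>38); Sr²⁺ < Rb⁺ (isoelectronic, higher Z=38 is smaller); Rb⁺ < Cs⁺ (same group, period 5 vs 6).
With Sr²⁺ included the full order is Zr⁴⁺ < Y³⁺ < Sr²⁺ < Rb⁺ < Cs⁺, so it takes position 3.

3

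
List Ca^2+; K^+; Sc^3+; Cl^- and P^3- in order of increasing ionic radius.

Sc^3+ < Ca^2+ < K^+ < Cl^- < P^3-

Isoelectronic series (18 e⁻ each). Size is set by nuclear charge: more protons means a smaller ion. Sc^3+ (Z=21), Ca^2+ (Z=20), K^+ (Z=19), Cl^- (Z=17), P^3- (Z=15).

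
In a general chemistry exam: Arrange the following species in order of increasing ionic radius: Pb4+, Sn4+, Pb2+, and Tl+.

Sn4+ < Pb4+ < Pb2+ < Tl+

Electron counts and nuclear charges: Sn4+ (Z=50, 46 e⁻), Pb4+ (Z=82, 78 e⁻), Pb2+ (Z=82, 80 e⁻), Tl+ (Z=81, 80 e⁻). Sn4+ < Pb4+ (same group, period 5 vs 6); Pb4+ < Pb2+ (same element, +4 vs +2); Pb2+ < Tl+ (both 80 e⁻, Z=82>81).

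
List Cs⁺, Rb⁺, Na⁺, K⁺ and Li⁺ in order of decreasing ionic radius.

All are in the same group with charge +1. Radius grows down the group as n (the outermost shell) increases.

Cs⁺ > Rb⁺ > K⁺ > Na⁺ > Li⁺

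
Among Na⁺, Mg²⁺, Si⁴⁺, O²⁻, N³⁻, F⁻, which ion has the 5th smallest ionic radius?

O²⁻

These species are isoelectronic with 10 electrons. The only difference is the number of protons: Si⁴⁺ (Z=14), Mg²⁺ (Z=12), Na⁺ (Z=11), F⁻ (Z=9), O²⁻ (Z=8), N³⁻ (Z=7). The strongest nuclear pull (Si⁴⁺) gives the smallest ion.
Ordering: Si⁴⁺ < Mg²⁺ < Na⁺ < F⁻ < O²⁻ < N³⁻. The 5th smallest is O²⁻.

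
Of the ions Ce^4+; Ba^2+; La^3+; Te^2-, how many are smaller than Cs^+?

3

All of these have 54 electrons (isoelectronic). With the same electron cloud, the ion with the most protons pulls it in tightest. Nuclear charges: Ce^4+ (Z=58), La^3+ (Z=57), Ba^2+ (Z=56), Cs^+ (Z=55), Te^2- (Z=52). Highest Z is smallest.
Ordering all of them (including Cs^+) by radius gives Ce^4+ < La^3+ < Ba^2+ < Cs^+ < Te^2-. So 3 are smaller.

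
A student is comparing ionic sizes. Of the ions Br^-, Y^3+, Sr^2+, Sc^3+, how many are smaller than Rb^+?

3

Tabulating Z and e⁻: Sc^3+ (Z=21, 18 e⁻), Y^3+ (Z=39, 36 e⁻), Sr^2+ (Z=38, 36 e⁻), Rb^+ (Z=37, 36 e⁻), Br^- (Z=35, 36 e⁻). Sc^3+ < Y^3+ (same group, 1 shell fewer); Y^3+ < Sr^2+ (both 36 e⁻, Z=39>38); Sr^2+ < Rb^+ (isoelectronic, higher Z=38 is smaller); Rb^+ < Br^- (both 36 e⁻, Z=37>35).
Relative to Rb^+, the ions that are smaller are Sc^3+, Y^3+, Sr^2+. That's 3.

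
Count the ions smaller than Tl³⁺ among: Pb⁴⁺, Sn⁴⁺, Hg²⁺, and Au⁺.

Electron counts and nuclear charges: Sn⁴⁺ has 46 e⁻ (Z=50), Pb⁴⁺ has 78 e⁻ (Z=82), Tl³⁺ has 78 e⁻ (Z=81), Hg²⁺ has 78 e⁻ (Z=80), Au⁺ has 78 e⁻ (Z=79). Sn⁴⁺ < Pb⁴⁺ (same group, 1 shell fewer); Pb⁴⁺ < Tl³⁺ (both 78 e⁻, Z=82>81); Tl³⁺ < Hg²⁺ (both 78 e⁻, Z=81>80); Hg²⁺ < Au⁺ (isoelectronic, higher Z=80 is smaller).
Overall: Sn⁴⁺ < Pb⁴⁺ < Tl³⁺ < Hg²⁺ < Au⁺. Tl³⁺ has 2 below it and 2 above. So 2 are smaller.

2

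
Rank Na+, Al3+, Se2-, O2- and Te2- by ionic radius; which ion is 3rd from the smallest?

O2-

Work out protons and electrons: Al3+: 10 e⁻, Z=13, Na+: 10 e⁻, Z=11, O2-: 10 e⁻, Z=8, Se2-: 36 e⁻, Z=34, Te2-: 54 e⁻, Z=52. Al3+ < Na+ (both 10 e⁻, Z=13>11); Na+ < O2- (both 10 e⁻, Z=11>8); O2- < Se2- (same group, 2 shells fewer); Se2- < Te2- (same group, 1 shell fewer).
So the order is Al3+ < Na+ < O2- < Se2- < Te2-; the 3rd-smallest ion is O2-.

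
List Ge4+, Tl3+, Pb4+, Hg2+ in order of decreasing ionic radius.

Tabulating Z and e⁻: Ge4+ has 28 e⁻ (Z=32), Pb4+ has 78 e⁻ (Z=82), Tl3+ has 78 e⁻ (Z=81), Hg2+ has 78 e⁻ (Z=80). Ge4+ < Pb4+ (same group, 2 shells fewer); Pb4+ < Tl3+ (isoelectronic, higher Z=82 is smaller); Tl3+ < Hg2+ (both 78 e⁻, Z=81>80).

Hg2+ > Tl3+ > Pb4+ > Ge4+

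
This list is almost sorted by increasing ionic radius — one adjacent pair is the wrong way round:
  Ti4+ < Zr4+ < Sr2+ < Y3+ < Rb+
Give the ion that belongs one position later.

Sr2+

Scanning neighbour by neighbour, only Sr2+/Y3+ violates a trend: Y3+ and Sr2+ share 36 electrons; the higher nuclear charge on Y (Z=39) contracts it more, so Y3+ < Sr2+. That makes Sr2+ the one sitting a position early relative to where it belongs.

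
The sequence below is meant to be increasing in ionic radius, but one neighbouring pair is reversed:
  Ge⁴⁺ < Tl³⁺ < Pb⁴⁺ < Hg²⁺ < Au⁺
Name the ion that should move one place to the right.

Tl³⁺

Compare adjacent ions: they are isoelectronic (78 e⁻) and Pb has more protons than Tl (82 vs 81), making Pb⁴⁺ smaller — yet in this increasing list Tl³⁺ sits before Pb⁴⁺. Nothing else is reversed, so Tl³⁺ should move one place to the right.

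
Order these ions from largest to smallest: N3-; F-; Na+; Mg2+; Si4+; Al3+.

These species are isoelectronic with 10 electrons. The only difference is the number of protons: Si4+ (Z=14), Al3+ (Z=13), Mg2+ (Z=12), Na+ (Z=11), F- (Z=9), N3- (Z=7). The strongest nuclear pull (Si4+) gives the smallest ion.

N3- > F- > Na+ > Mg2+ > Al3+ > Si4+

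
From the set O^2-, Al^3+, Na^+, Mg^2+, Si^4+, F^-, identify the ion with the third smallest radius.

Mg^2+

Isoelectronic series (10 e⁻ each). Size is set by nuclear charge: more protons means a smaller ion. Si^4+ (Z=14), Al^3+ (Z=13), Mg^2+ (Z=12), Na^+ (Z=11), F^- (Z=9), O^2- (Z=8).
That gives Si^4+ < Al^3+ < Mg^2+ < Na^+ < F^- < O^2-. From the smallest end, number 3 is Mg^2+.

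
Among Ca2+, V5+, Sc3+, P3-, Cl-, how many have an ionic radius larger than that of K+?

2

All of these have 18 electrons (isoelectronic). With the same electron cloud, the ion with the most protons pulls it in tightest. Nuclear charges: V5+ (Z=23), Sc3+ (Z=21), Ca2+ (Z=20), K+ (Z=19), Cl- (Z=17), P3- (Z=15). Highest Z is smallest.
Overall: V5+ < Sc3+ < Ca2+ < K+ < Cl- < P3-. K+ has 3 below it and 2 above. Count: 2.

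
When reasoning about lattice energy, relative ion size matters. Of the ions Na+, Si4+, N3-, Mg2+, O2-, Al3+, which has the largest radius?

Isoelectronic series (10 e⁻ each). Size is set by nuclear charge: more protons means a smaller ion. Si4+ (Z=14), Al3+ (Z=13), Mg2+ (Z=12), Na+ (Z=11), O2- (Z=8), N3- (Z=7).

N3-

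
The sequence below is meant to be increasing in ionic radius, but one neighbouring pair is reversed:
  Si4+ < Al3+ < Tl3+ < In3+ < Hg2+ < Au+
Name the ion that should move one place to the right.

Tl3+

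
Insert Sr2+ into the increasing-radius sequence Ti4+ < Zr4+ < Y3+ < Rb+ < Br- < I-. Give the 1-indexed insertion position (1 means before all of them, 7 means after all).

Ti4+ (Z=22, 18 e⁻), Zr4+ (Z=40, 36 e⁻), Y3+ (Z=39, 36 e⁻), Sr2+ (Z=38, 36 e⁻), Rb+ (Z=37, 36 e⁻), Br- (Z=35, 36 e⁻), I- (Z=53, 54 e⁻). Ti4+ < Zr4+ (same group, 1 shell fewer); Zr4+ < Y3+ (both 36 e⁻, Z=40>39); Y3+ < Sr2+ (isoelectronic, higher Z=39 is smaller); Sr2+ < Rb+ (isoelectronic, higher Z=38 is smaller); Rb+ < Br- (isoelectronic, higher Z=37 is smaller); Br- < I- (same group, period 4 vs 5).
With Sr2+ included the full order is Ti4+ < Zr4+ < Y3+ < Sr2+ < Rb+ < Br- < I-, so it takes position 4.

4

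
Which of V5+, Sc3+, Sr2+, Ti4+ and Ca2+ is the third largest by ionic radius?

Sc3+

Electron counts and nuclear charges: V5+ has 18 e⁻ (Z=23), Ti4+ has 18 e⁻ (Z=22), Sc3+ has 18 e⁻ (Z=21), Ca2+ has 18 e⁻ (Z=20), Sr2+ has 36 e⁻ (Z=38). V5+ < Ti4+ (isoelectronic, higher Z=23 is smaller); Ti4+ < Sc3+ (isoelectronic, higher Z=22 is smaller); Sc3+ < Ca2+ (both 18 e⁻, Z=21>20); Ca2+ < Sr2+ (same group, period 4 vs 5).
Full ascending order: V5+ < Ti4+ < Sc3+ < Ca2+ < Sr2+. Counting from the largest, position 3 is Sc3+.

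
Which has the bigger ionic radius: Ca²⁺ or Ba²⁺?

Ba²⁺

These ions sit in one column with identical charge. Each step down the periodic table adds a principal shell, increasing the radius.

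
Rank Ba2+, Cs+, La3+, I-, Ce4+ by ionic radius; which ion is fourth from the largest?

La3+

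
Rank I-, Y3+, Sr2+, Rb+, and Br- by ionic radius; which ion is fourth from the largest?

Sr2+

Work out protons and electrons: Y3+ (Z=39, 36 e⁻), Sr2+ (Z=38, 36 e⁻), Rb+ (Z=37, 36 e⁻), Br- (Z=35, 36 e⁻), I- (Z=53, 54 e⁻). Y3+ < Sr2+ (both 36 e⁻, Z=39>38); Sr2+ < Rb+ (isoelectronic, higher Z=38 is smaller); Rb+ < Br- (isoelectronic, higher Z=37 is smaller); Br- < I- (same group, period 4 vs 5).
So the order is Y3+ < Sr2+ < Rb+ < Br- < I-; the 4th-largest ion is Sr2+.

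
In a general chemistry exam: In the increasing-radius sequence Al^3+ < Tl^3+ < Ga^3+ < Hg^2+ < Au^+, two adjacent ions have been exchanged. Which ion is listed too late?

Ga^3+

Check each adjacent pair. Tl^3+ and Ga^3+ are reversed: both in group 13 with the same charge; Ga^3+ (period 4) has the smaller radius. No other neighbouring pair contradicts the periodic trends, so Ga^3+ is the ion listed too late.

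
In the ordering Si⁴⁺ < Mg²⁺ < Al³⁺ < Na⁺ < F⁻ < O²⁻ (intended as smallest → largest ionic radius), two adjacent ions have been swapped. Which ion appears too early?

The pair Mg²⁺, Al³⁺ is the wrong way round — Al³⁺ and Mg²⁺ share 10 electrons; the higher nuclear charge on Al (Z=13) contracts it more, so Al³⁺ < Mg²⁺. All other adjacent pairs agree with periodic trends, so Mg²⁺ is the misplaced ion.

Mg²⁺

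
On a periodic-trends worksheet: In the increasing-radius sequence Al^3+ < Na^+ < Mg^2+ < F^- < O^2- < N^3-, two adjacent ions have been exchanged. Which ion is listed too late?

Scanning neighbour by neighbour, only Na^+/Mg^2+ violates a trend: they are isoelectronic (10 e⁻) and Mg has more protons than Na (12 vs 11), making Mg^2+ smaller. That makes Mg^2+ the one sitting a position late relative to where it belongs.

Mg^2+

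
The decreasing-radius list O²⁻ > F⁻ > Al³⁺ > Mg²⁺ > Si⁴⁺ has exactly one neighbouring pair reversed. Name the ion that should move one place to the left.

Mg²⁺

Compare adjacent ions: Al³⁺ and Mg²⁺ share 10 electrons; the higher nuclear charge on Al (Z=13) contracts it more, so Al³⁺ < Mg²⁺ — yet in this decreasing list Al³⁺ sits before Mg²⁺. Nothing else is reversed, so Mg²⁺ should move one place to the left.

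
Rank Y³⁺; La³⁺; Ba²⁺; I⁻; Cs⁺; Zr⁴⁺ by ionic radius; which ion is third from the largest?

Ba²⁺

Work out protons and electrons: Zr⁴⁺ (Z=40, 36 e⁻), Y³⁺ (Z=39, 36 e⁻), La³⁺ (Z=57, 54 e⁻), Ba²⁺ (Z=56, 54 e⁻), Cs⁺ (Z=55, 54 e⁻), I⁻ (Z=53, 54 e⁻). Zr⁴⁺ < Y³⁺ (isoelectronic, higher Z=40 is smaller); Y³⁺ < La³⁺ (same group, period 5 vs 6); La³⁺ < Ba²⁺ (isoelectronic, higher Z=57 is smaller); Ba²⁺ < Cs⁺ (isoelectronic, higher Z=56 is smaller); Cs⁺ < I⁻ (both 54 e⁻, Z=55>53).
So the order is Zr⁴⁺ < Y³⁺ < La³⁺ < Ba²⁺ < Cs⁺ < I⁻; the 3rd-largest ion is Ba²⁺.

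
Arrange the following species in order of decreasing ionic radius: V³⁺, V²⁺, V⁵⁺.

These are all V ions. Removing more electrons (higher positive charge) pulls the remaining electrons in closer, so V⁵⁺ is smallest and V²⁺ is largest.

V²⁺ > V³⁺ > V⁵⁺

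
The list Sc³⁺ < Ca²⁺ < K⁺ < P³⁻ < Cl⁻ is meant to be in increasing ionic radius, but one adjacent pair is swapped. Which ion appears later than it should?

Scanning neighbour by neighbour, only P³⁻/Cl⁻ violates a trend: both have 18 electrons but Z(Cl)=17 > Z(P)=15, so Cl⁻ should be the smaller of the two. That makes Cl⁻ the one sitting a position late relative to where it belongs.

Cl⁻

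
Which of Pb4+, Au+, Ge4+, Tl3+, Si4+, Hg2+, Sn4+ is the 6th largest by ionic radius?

Ge4+

Si4+ has 10 e⁻ (Z=14), Ge4+ has 28 e⁻ (Z=32), Sn4+ has 46 e⁻ (Z=50), Pb4+ has 78 e⁻ (Z=82), Tl3+ has 78 e⁻ (Z=81), Hg2+ has 78 e⁻ (Z=80), Au+ has 78 e⁻ (Z=79). Si4+ < Ge4+ (same group, period 3 vs 4); Ge4+ < Sn4+ (same group, 1 shell fewer); Sn4+ < Pb4+ (same group, 1 shell fewer); Pb4+ < Tl3+ (both 78 e⁻, Z=82>81); Tl3+ < Hg2+ (isoelectronic, higher Z=81 is smaller); Hg2+ < Au+ (both 78 e⁻, Z=80>79).
Ordering: Si4+ < Ge4+ < Sn4+ < Pb4+ < Tl3+ < Hg2+ < Au+. The 6th largest is Ge4+.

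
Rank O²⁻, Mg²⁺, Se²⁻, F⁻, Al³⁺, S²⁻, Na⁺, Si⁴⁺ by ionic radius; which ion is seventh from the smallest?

Tabulating Z and e⁻: Si⁴⁺ (Z=14, 10 e⁻), Al³⁺ (Z=13, 10 e⁻), Mg²⁺ (Z=12, 10 e⁻), Na⁺ (Z=11, 10 e⁻), F⁻ (Z=9, 10 e⁻), O²⁻ (Z=8, 10 e⁻), S²⁻ (Z=16, 18 e⁻), Se²⁻ (Z=34, 36 e⁻). Si⁴⁺ < Al³⁺ (both 10 e⁻, Z=14>13); Al³⁺ < Mg²⁺ (isoelectronic, higher Z=13 is smaller); Mg²⁺ < Na⁺ (isoelectronic, higher Z=12 is smaller); Na⁺ < F⁻ (both 10 e⁻, Z=11>9); F⁻ < O²⁻ (isoelectronic, higher Z=9 is smaller); O²⁻ < S²⁻ (same group, 1 shell fewer); S²⁻ < Se²⁻ (same group, 1 shell fewer).
That gives Si⁴⁺ < Al³⁺ < Mg²⁺ < Na⁺ < F⁻ < O²⁻ < S²⁻ < Se²⁻. From the smallest end, number 7 is S²⁻.

S²⁻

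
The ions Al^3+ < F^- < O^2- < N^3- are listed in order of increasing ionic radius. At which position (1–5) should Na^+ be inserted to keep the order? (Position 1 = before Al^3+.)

Each ion has 10 electrons. The ranking follows nuclear charge in reverse — greater Z gives a smaller radius. Al^3+ (Z=13), Na^+ (Z=11), F^- (Z=9), O^2- (Z=8), N^3- (Z=7).
Putting Na^+ in gives Al^3+ < Na^+ < F^- < O^2- < N^3-; it lands at slot 2.

2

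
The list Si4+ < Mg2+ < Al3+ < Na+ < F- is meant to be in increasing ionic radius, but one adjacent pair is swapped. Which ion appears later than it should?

Al3+

The pair Mg2+, Al3+ is the wrong way round — they are isoelectronic (10 e⁻) and Al has more protons than Mg (13 vs 12), making Al3+ smaller. All other adjacent pairs agree with periodic trends, so Al3+ is the misplaced ion.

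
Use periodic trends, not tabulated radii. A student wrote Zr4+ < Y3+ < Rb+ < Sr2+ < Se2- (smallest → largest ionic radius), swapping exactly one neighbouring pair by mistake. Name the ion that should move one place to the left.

Scanning neighbour by neighbour, only Rb+/Sr2+ violates a trend: they are isoelectronic (36 e⁻) and Sr has more protons than Rb (38 vs 37), making Sr2+ smaller. That makes Sr2+ the one sitting a position late relative to where it belongs.

Sr2+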